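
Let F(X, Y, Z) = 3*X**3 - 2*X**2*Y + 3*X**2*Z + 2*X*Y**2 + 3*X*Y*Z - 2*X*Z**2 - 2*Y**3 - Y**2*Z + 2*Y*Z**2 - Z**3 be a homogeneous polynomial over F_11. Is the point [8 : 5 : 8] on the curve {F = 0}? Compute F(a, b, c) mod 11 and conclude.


F(8,5,8) ≡ 4 (mod 11); P is NOT on the curve.

Evaluate F(8, 5, 8) term-by-term (mod 11).
  3*X**3 ↦ 3·512·1·1 = 1536
  -2*X**2*Y ↦ -2·64·5·1 = -640
  3*X**2*Z ↦ 3·64·1·8 = 1536
  2*X*Y**2 ↦ 2·8·25·1 = 400
  3*X*Y*Z ↦ 3·8·5·8 = 960
  -2*X*Z**2 ↦ -2·8·1·64 = -1024
  -2*Y**3 ↦ -2·1·125·1 = -250
  -Y**2*Z ↦ -1·1·25·8 = -200
  2*Y*Z**2 ↦ 2·1·5·64 = 640
  -Z**3 ↦ -1·1·1·512 = -512
Sum: F(8, 5, 8) = (1536) + (-640) + (1536) + (400) + (960) + (-1024) + (-250) + (-200) + (640) + (-512) = 2446.
Reducing mod 11: 2446 ≡ 4 (mod 11).
Since F(a, b, c) ≡ 4 ≠ 0 (mod 11), P does NOT lie on the curve.


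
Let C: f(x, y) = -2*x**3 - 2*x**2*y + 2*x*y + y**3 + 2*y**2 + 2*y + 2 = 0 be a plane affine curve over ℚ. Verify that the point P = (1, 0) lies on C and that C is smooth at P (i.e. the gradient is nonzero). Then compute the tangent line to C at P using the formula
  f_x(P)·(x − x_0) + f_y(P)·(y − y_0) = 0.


Tangent line at P: -6*x + 2*y + 6 = 0.

Step 1: f(1, 0) = 0, so P lies on C.
Step 2: partial derivatives
  f_x(x, y) = -6*x**2 - 4*x*y + 2*y, f_y(x, y) = -2*x**2 + 2*x + 3*y**2 + 4*y + 2.
  f_x(P) = -6, f_y(P) = 2 (gradient nonzero, so P is smooth).
Step 3: tangent line at P: -6·(x − 1) + 2·(y − 0) = 0.
Expanding: -6*x + 2*y + 6 = 0.


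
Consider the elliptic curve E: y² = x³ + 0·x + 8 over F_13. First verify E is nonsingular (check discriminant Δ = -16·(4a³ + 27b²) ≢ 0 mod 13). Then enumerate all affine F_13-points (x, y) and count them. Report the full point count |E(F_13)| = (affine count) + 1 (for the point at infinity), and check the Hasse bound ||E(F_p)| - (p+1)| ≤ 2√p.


Affine points = {(1, 3), (1, 10), (2, 4), (2, 9), (3, 3), (3, 10), (5, 4), (5, 9), (6, 4), (6, 9), (7, 0), (8, 0), (9, 3), (9, 10), (11, 0)}; affine count = 15; |E(F_13)| = 16.

Discriminant check: Δ ∝ 4a³ + 27b² = 4·0³ + 27·8² = 4·0 + 27·64 ≡ 12 (mod 13). Nonzero ⇒ E is nonsingular.
For each x ∈ F_13, compute rhs = x³ + 0·x + 8 mod 13, then count y ∈ F_13 with y² ≡ rhs.
  x = 0: rhs = 8, matching y values: none (0 points).
  x = 1: rhs = 9, matching y values: 3, 10 (2 points).
  x = 2: rhs = 3, matching y values: 4, 9 (2 points).
  x = 3: rhs = 9, matching y values: 3, 10 (2 points).
  x = 4: rhs = 7, matching y values: none (0 points).
  x = 5: rhs = 3, matching y values: 4, 9 (2 points).
  x = 6: rhs = 3, matching y values: 4, 9 (2 points).
  x = 7: rhs = 0, matching y values: 0 (1 points).
  x = 8: rhs = 0, matching y values: 0 (1 points).
  x = 9: rhs = 9, matching y values: 3, 10 (2 points).
  x = 10: rhs = 7, matching y values: none (0 points).
  x = 11: rhs = 0, matching y values: 0 (1 points).
  x = 12: rhs = 7, matching y values: none (0 points).
Total affine count: 15.
Full point count |E(F_13)| = 15 + 1 = 16.
Hasse bound: |16 − (13+1)| = |2| = 2 ≤ 2√13 ≈ 7.2111 ✓.


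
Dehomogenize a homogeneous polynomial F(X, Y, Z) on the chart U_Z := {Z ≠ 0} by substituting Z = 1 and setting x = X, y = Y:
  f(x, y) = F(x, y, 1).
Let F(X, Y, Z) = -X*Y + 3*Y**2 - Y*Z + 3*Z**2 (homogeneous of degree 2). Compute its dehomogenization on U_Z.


f(x, y) = -x*y + 3*y**2 - y + 3

On U_Z we set Z = 1. Each monomial c·X^i·Y^j·Z^k in F becomes c·x^i·y^j·1^k = c·x^i·y^j.
Substituting Z = 1: F(X, Y, 1) = -x*y + 3*y**2 - y + 3.
Note: deg(f) ≤ deg(F) = 2; strict inequality happens when F is divisible by Z (lost terms).


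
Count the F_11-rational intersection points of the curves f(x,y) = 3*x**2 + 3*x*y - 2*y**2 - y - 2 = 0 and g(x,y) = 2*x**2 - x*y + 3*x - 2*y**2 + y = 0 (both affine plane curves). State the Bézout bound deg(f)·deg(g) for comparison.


Common zeros: ∅; count = 0; Bézout bound = 4.

deg(f) = 2, deg(g) = 2, so Bézout bound = 4.
Scan x ∈ F_11. For each x, list the y ∈ F_11 with f(x, y) ≡ 0 and those with g(x, y) ≡ 0 (mod 11); the common zeros in that column are the intersection.
  x = 0: f ≡ 0 at y ∈ ∅; g ≡ 0 at y ∈ {0, 6}; common: ∅.
  x = 1: f ≡ 0 at y ∈ {3, 9}; g ≡ 0 at y ∈ ∅; common: ∅.
  x = 2: f ≡ 0 at y ∈ ∅; g ≡ 0 at y ∈ {1, 4}; common: ∅.
  x = 3: f ≡ 0 at y ∈ {2}; g ≡ 0 at y ∈ {5}; common: ∅.
  x = 4: f ≡ 0 at y ∈ {1, 10}; g ≡ 0 at y ∈ {0, 4}; common: ∅.
  x = 5: f ≡ 0 at y ∈ ∅; g ≡ 0 at y ∈ ∅; common: ∅.
  x = 6: f ≡ 0 at y ∈ {1, 2}; g ≡ 0 at y ∈ ∅; common: ∅.
  x = 7: f ≡ 0 at y ∈ {3, 7}; g ≡ 0 at y ∈ {2, 6}; common: ∅.
  x = 8: f ≡ 0 at y ∈ {7, 10}; g ≡ 0 at y ∈ {1}; common: ∅.
  x = 9: f ≡ 0 at y ∈ ∅; g ≡ 0 at y ∈ {2, 5}; common: ∅.
  x = 10: f ≡ 0 at y ∈ ∅; g ≡ 0 at y ∈ ∅; common: ∅.
Collecting: common zeros = ∅, so the count is 0.
Comparison with the Bézout bound: 0 ≤ 4 = deg(f)·deg(g), as expected for curves with no common component (the affine F_11-count falls short of the bound because intersections may lie at infinity, over extension fields, or carry multiplicity).


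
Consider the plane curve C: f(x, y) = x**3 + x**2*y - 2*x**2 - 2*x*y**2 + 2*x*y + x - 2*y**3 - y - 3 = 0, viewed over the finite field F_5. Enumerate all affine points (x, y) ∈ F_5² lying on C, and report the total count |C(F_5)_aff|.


Affine F_5-points: {(0, 3), (0, 4), (1, 1), (1, 4), (2, 1), (2, 3), (2, 4), (3, 1)}; count = 8.

For each of the 25 pairs (x, y) ∈ F_5², evaluate f(x, y) mod 5. Record the zeros.
  x = 0: [0↦2, 1↦4, 2↦4, 3↦0, 4↦0]  zeros at y ∈ {3, 4}
  x = 1: [0↦2, 1↦0, 2↦2, 3↦1, 4↦0]  zeros at y ∈ {1, 4}
  x = 2: [0↦4, 1↦0, 2↦1, 3↦0, 4↦0]  zeros at y ∈ {1, 3, 4}
  x = 3: [0↦4, 1↦0, 2↦2, 3↦3, 4↦1]  zeros at y ∈ {1}
  x = 4: [0↦3, 1↦1, 2↦1, 3↦1, 4↦4]  zeros at y ∈ ∅
Collecting zeros: affine points = {(0, 3), (0, 4), (1, 1), (1, 4), (2, 1), (2, 3), (2, 4), (3, 1)}.
Total count |C(F_5)_aff| = 8.


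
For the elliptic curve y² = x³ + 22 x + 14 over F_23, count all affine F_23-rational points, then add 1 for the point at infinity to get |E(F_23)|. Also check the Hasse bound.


Affine points = {(8, 9), (8, 14), (11, 0), (13, 6), (13, 17), (15, 4), (15, 19), (16, 0), (18, 3), (18, 20), (19, 0), (20, 6), (20, 17), (21, 10), (21, 13)}; affine count = 15; |E(F_23)| = 16.

Discriminant check: Δ ∝ 4a³ + 27b² = 4·22³ + 27·14² = 4·10648 + 27·196 ≡ 21 (mod 23). Nonzero ⇒ E is nonsingular.
For each x ∈ F_23, compute rhs = x³ + 22·x + 14 mod 23, then count y ∈ F_23 with y² ≡ rhs.
  x = 0: rhs = 14, matching y values: none (0 points).
  x = 1: rhs = 14, matching y values: none (0 points).
  x = 2: rhs = 20, matching y values: none (0 points).
  x = 3: rhs = 15, matching y values: none (0 points).
  x = 4: rhs = 5, matching y values: none (0 points).
  x = 5: rhs = 19, matching y values: none (0 points).
  x = 6: rhs = 17, matching y values: none (0 points).
  x = 7: rhs = 5, matching y values: none (0 points).
  x = 8: rhs = 12, matching y values: 9, 14 (2 points).
  x = 9: rhs = 21, matching y values: none (0 points).
  x = 10: rhs = 15, matching y values: none (0 points).
  x = 11: rhs = 0, matching y values: 0 (1 points).
  x = 12: rhs = 5, matching y values: none (0 points).
  x = 13: rhs = 13, matching y values: 6, 17 (2 points).
  x = 14: rhs = 7, matching y values: none (0 points).
  x = 15: rhs = 16, matching y values: 4, 19 (2 points).
  x = 16: rhs = 0, matching y values: 0 (1 points).
  x = 17: rhs = 11, matching y values: none (0 points).
  x = 18: rhs = 9, matching y values: 3, 20 (2 points).
  x = 19: rhs = 0, matching y values: 0 (1 points).
  x = 20: rhs = 13, matching y values: 6, 17 (2 points).
  x = 21: rhs = 8, matching y values: 10, 13 (2 points).
  x = 22: rhs = 14, matching y values: none (0 points).
Total affine count: 15.
Full point count |E(F_23)| = 15 + 1 = 16.
Hasse bound: |16 − (23+1)| = |-8| = 8 ≤ 2√23 ≈ 9.5917 ✓.


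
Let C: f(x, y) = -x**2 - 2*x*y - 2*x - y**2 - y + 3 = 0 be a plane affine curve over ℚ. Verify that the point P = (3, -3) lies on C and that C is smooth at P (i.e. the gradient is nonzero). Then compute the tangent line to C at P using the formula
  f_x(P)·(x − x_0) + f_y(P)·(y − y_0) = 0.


Tangent line at P: -2*x - y + 3 = 0.

Step 1: f(3, -3) = 0, so P lies on C.
Step 2: partial derivatives
  f_x(x, y) = -2*x - 2*y - 2, f_y(x, y) = -2*x - 2*y - 1.
  f_x(P) = -2, f_y(P) = -1 (gradient nonzero, so P is smooth).
Step 3: tangent line at P: -2·(x − 3) + -1·(y − -3) = 0.
Expanding: -2*x - y + 3 = 0.


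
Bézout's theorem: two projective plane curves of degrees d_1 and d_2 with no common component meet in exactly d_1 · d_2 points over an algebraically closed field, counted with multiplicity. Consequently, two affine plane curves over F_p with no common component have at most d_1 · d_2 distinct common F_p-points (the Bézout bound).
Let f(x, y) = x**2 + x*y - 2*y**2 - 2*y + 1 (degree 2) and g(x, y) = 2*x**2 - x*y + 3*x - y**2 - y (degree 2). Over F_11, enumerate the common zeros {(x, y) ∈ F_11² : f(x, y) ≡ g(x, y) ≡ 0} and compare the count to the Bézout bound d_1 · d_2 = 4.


Common zeros: {(9, 2)}; count = 1; Bézout bound = 4.

deg(f) = 2, deg(g) = 2, so Bézout bound = 4.
Scan x ∈ F_11. For each x, list the y ∈ F_11 with f(x, y) ≡ 0 and those with g(x, y) ≡ 0 (mod 11); the common zeros in that column are the intersection.
  x = 0: f ≡ 0 at y ∈ {2, 8}; g ≡ 0 at y ∈ {0, 10}; common: ∅.
  x = 1: f ≡ 0 at y ∈ ∅; g ≡ 0 at y ∈ ∅; common: ∅.
  x = 2: f ≡ 0 at y ∈ ∅; g ≡ 0 at y ∈ ∅; common: ∅.
  x = 3: f ≡ 0 at y ∈ {8, 9}; g ≡ 0 at y ∈ {1, 6}; common: ∅.
  x = 4: f ≡ 0 at y ∈ ∅; g ≡ 0 at y ∈ {0, 6}; common: ∅.
  x = 5: f ≡ 0 at y ∈ ∅; g ≡ 0 at y ∈ ∅; common: ∅.
  x = 6: f ≡ 0 at y ∈ {6, 7}; g ≡ 0 at y ∈ ∅; common: ∅.
  x = 7: f ≡ 0 at y ∈ ∅; g ≡ 0 at y ∈ {1, 2}; common: ∅.
  x = 8: f ≡ 0 at y ∈ ∅; g ≡ 0 at y ∈ ∅; common: ∅.
  x = 9: f ≡ 0 at y ∈ {2, 7}; g ≡ 0 at y ∈ {2, 10}; common: {2}.
  x = 10: f ≡ 0 at y ∈ {6, 9}; g ≡ 0 at y ∈ ∅; common: ∅.
Collecting: common zeros = {(9, 2)}, so the count is 1.
Comparison with the Bézout bound: 1 ≤ 4 = deg(f)·deg(g), as expected for curves with no common component (the affine F_11-count falls short of the bound because intersections may lie at infinity, over extension fields, or carry multiplicity).


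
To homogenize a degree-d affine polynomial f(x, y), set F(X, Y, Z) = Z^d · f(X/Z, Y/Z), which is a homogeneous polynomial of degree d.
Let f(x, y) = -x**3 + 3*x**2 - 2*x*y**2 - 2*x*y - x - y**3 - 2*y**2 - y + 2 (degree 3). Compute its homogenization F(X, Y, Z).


F(X, Y, Z) = -X**3 + 3*X**2*Z - 2*X*Y**2 - 2*X*Y*Z - X*Z**2 - Y**3 - 2*Y**2*Z - Y*Z**2 + 2*Z**3

deg(f) = 3.
Substitute x = X/Z, y = Y/Z into f, then multiply by Z^3.
  monomial -1·x^3·y^0 ↦ -1·X^3·Y^0·Z^0.
  monomial 3·x^2·y^0 ↦ 3·X^2·Y^0·Z^1.
  monomial -2·x^1·y^2 ↦ -2·X^1·Y^2·Z^0.
  monomial -2·x^1·y^1 ↦ -2·X^1·Y^1·Z^1.
  monomial -1·x^1·y^0 ↦ -1·X^1·Y^0·Z^2.
  monomial -1·x^0·y^3 ↦ -1·X^0·Y^3·Z^0.
  monomial -2·x^0·y^2 ↦ -2·X^0·Y^2·Z^1.
  monomial -1·x^0·y^1 ↦ -1·X^0·Y^1·Z^2.
  monomial 2·x^0·y^0 ↦ 2·X^0·Y^0·Z^3.
Collecting: F(X, Y, Z) = -X**3 + 3*X**2*Z - 2*X*Y**2 - 2*X*Y*Z - X*Z**2 - Y**3 - 2*Y**2*Z - Y*Z**2 + 2*Z**3.


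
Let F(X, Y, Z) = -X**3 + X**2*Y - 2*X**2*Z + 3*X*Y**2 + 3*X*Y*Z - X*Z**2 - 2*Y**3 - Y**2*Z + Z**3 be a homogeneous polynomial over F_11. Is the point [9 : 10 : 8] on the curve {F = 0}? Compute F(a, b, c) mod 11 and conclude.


F(9,10,8) ≡ 0 (mod 11); P is on the curve.

Evaluate F(9, 10, 8) term-by-term (mod 11).
  -X**3 ↦ -1·729·1·1 = -729
  X**2*Y ↦ 1·81·10·1 = 810
  -2*X**2*Z ↦ -2·81·1·8 = -1296
  3*X*Y**2 ↦ 3·9·100·1 = 2700
  3*X*Y*Z ↦ 3·9·10·8 = 2160
  -X*Z**2 ↦ -1·9·1·64 = -576
  -2*Y**3 ↦ -2·1·1000·1 = -2000
  -Y**2*Z ↦ -1·1·100·8 = -800
  Z**3 ↦ 1·1·1·512 = 512
Sum: F(9, 10, 8) = (-729) + (810) + (-1296) + (2700) + (2160) + (-576) + (-2000) + (-800) + (512) = 781.
Reducing mod 11: 781 ≡ 0 (mod 11).
Since F(a, b, c) ≡ 0 (mod 11), P lies on the curve.


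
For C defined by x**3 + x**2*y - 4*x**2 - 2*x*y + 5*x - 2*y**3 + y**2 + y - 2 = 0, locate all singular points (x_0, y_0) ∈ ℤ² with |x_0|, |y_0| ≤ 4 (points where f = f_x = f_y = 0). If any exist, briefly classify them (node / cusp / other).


Singular points: {(1, 0)}; classification: node.

Compute partial derivatives:
  f_x = 3*x**2 + 2*x*y - 8*x - 2*y + 5.
  f_y = x**2 - 2*x - 6*y**2 + 2*y + 1.
Scan x_0 ∈ {−4, ..., 4}. For each x_0, f_y(x_0, y) is a polynomial in y; find its integer roots y ∈ {−4, ..., 4}, then test f_x and f at those candidates.
  x = -4: f_y(-4, y) = -6*y**2 + 2*y + 25; no integer root y with |y| ≤ 4.
  x = -3: f_y(-3, y) = -6*y**2 + 2*y + 16; no integer root y with |y| ≤ 4.
  x = -2: f_y(-2, y) = -6*y**2 + 2*y + 9; no integer root y with |y| ≤ 4.
  x = -1: f_y(-1, y) = -6*y**2 + 2*y + 4; vanishes at y ∈ {1}. (-1, 1): f_x = 12 ≠ 0.
  x = 0: f_y(0, y) = -6*y**2 + 2*y + 1; no integer root y with |y| ≤ 4.
  x = 1: f_y(1, y) = -6*y**2 + 2*y; vanishes at y ∈ {0}. (1, 0): f_x = 0, f = 0 — SINGULAR.
  x = 2: f_y(2, y) = -6*y**2 + 2*y + 1; no integer root y with |y| ≤ 4.
  x = 3: f_y(3, y) = -6*y**2 + 2*y + 4; vanishes at y ∈ {1}. (3, 1): f_x = 12 ≠ 0.
  x = 4: f_y(4, y) = -6*y**2 + 2*y + 9; no integer root y with |y| ≤ 4.
Only singular point on the grid: (1, 0).
Classify: substitute x = 1 + u, y = 0 + v and expand: f = u**3 + u**2*v - u**2 - 2*v**3 + v**2.
No constant or linear terms (consistent with a singular point). Quadratic part: -u**2 + v**2. Cubic part: u**3 + u**2*v - 2*v**3.
The quadratic part v**2 - u**2 = (v − u)(v + u) splits into two distinct linear factors, so there are two distinct tangent lines y − 0 = ±(x − 1) — this is a node (ordinary double point).
Classification: node.


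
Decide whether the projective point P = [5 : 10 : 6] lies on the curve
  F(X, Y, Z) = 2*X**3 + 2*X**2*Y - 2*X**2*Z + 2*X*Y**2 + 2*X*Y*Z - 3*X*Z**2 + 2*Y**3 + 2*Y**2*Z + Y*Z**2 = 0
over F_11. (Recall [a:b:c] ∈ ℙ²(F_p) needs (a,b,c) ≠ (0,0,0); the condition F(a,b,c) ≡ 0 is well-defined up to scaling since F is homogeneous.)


F(5,10,6) ≡ 10 (mod 11); P is NOT on the curve.

Evaluate F(5, 10, 6) term-by-term (mod 11).
  2*X**3 ↦ 2·125·1·1 = 250
  2*X**2*Y ↦ 2·25·10·1 = 500
  -2*X**2*Z ↦ -2·25·1·6 = -300
  2*X*Y**2 ↦ 2·5·100·1 = 1000
  2*X*Y*Z ↦ 2·5·10·6 = 600
  -3*X*Z**2 ↦ -3·5·1·36 = -540
  2*Y**3 ↦ 2·1·1000·1 = 2000
  2*Y**2*Z ↦ 2·1·100·6 = 1200
  Y*Z**2 ↦ 1·1·10·36 = 360
Sum: F(5, 10, 6) = (250) + (500) + (-300) + (1000) + (600) + (-540) + (2000) + (1200) + (360) = 5070.
Reducing mod 11: 5070 ≡ 10 (mod 11).
Since F(a, b, c) ≡ 10 ≠ 0 (mod 11), P does NOT lie on the curve.


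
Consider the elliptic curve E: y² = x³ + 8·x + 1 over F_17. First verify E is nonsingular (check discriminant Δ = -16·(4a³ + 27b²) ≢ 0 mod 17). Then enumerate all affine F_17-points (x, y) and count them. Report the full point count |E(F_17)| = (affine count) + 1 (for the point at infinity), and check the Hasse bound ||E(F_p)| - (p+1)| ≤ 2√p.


Affine points = {(0, 1), (0, 16), (2, 5), (2, 12), (3, 1), (3, 16), (5, 8), (5, 9), (7, 3), (7, 14), (8, 4), (8, 13), (11, 3), (11, 14), (14, 1), (14, 16), (16, 3), (16, 14)}; affine count = 18; |E(F_17)| = 19.

Discriminant check: Δ ∝ 4a³ + 27b² = 4·8³ + 27·1² = 4·512 + 27·1 ≡ 1 (mod 17). Nonzero ⇒ E is nonsingular.
For each x ∈ F_17, compute rhs = x³ + 8·x + 1 mod 17, then count y ∈ F_17 with y² ≡ rhs.
  x = 0: rhs = 1, matching y values: 1, 16 (2 points).
  x = 1: rhs = 10, matching y values: none (0 points).
  x = 2: rhs = 8, matching y values: 5, 12 (2 points).
  x = 3: rhs = 1, matching y values: 1, 16 (2 points).
  x = 4: rhs = 12, matching y values: none (0 points).
  x = 5: rhs = 13, matching y values: 8, 9 (2 points).
  x = 6: rhs = 10, matching y values: none (0 points).
  x = 7: rhs = 9, matching y values: 3, 14 (2 points).
  x = 8: rhs = 16, matching y values: 4, 13 (2 points).
  x = 9: rhs = 3, matching y values: none (0 points).
  x = 10: rhs = 10, matching y values: none (0 points).
  x = 11: rhs = 9, matching y values: 3, 14 (2 points).
  x = 12: rhs = 6, matching y values: none (0 points).
  x = 13: rhs = 7, matching y values: none (0 points).
  x = 14: rhs = 1, matching y values: 1, 16 (2 points).
  x = 15: rhs = 11, matching y values: none (0 points).
  x = 16: rhs = 9, matching y values: 3, 14 (2 points).
Total affine count: 18.
Full point count |E(F_17)| = 18 + 1 = 19.
Hasse bound: |19 − (17+1)| = |1| = 1 ≤ 2√17 ≈ 8.2462 ✓.


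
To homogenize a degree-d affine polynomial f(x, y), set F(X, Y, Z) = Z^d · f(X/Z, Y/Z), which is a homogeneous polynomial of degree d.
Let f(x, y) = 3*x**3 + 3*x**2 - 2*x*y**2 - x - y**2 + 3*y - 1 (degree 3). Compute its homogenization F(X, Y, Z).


F(X, Y, Z) = 3*X**3 + 3*X**2*Z - 2*X*Y**2 - X*Z**2 - Y**2*Z + 3*Y*Z**2 - Z**3

deg(f) = 3.
Substitute x = X/Z, y = Y/Z into f, then multiply by Z^3.
  monomial 3·x^3·y^0 ↦ 3·X^3·Y^0·Z^0.
  monomial 3·x^2·y^0 ↦ 3·X^2·Y^0·Z^1.
  monomial -2·x^1·y^2 ↦ -2·X^1·Y^2·Z^0.
  monomial -1·x^1·y^0 ↦ -1·X^1·Y^0·Z^2.
  monomial -1·x^0·y^2 ↦ -1·X^0·Y^2·Z^1.
  monomial 3·x^0·y^1 ↦ 3·X^0·Y^1·Z^2.
  monomial -1·x^0·y^0 ↦ -1·X^0·Y^0·Z^3.
Collecting: F(X, Y, Z) = 3*X**3 + 3*X**2*Z - 2*X*Y**2 - X*Z**2 - Y**2*Z + 3*Y*Z**2 - Z**3.


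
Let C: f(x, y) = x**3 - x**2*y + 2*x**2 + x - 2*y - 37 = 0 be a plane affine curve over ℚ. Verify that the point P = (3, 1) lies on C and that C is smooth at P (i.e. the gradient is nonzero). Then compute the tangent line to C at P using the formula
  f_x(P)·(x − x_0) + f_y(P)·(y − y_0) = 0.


Tangent line at P: 34*x - 11*y - 91 = 0.

Step 1: f(3, 1) = 0, so P lies on C.
Step 2: partial derivatives
  f_x(x, y) = 3*x**2 - 2*x*y + 4*x + 1, f_y(x, y) = -x**2 - 2.
  f_x(P) = 34, f_y(P) = -11 (gradient nonzero, so P is smooth).
Step 3: tangent line at P: 34·(x − 3) + -11·(y − 1) = 0.
Expanding: 34*x - 11*y - 91 = 0.


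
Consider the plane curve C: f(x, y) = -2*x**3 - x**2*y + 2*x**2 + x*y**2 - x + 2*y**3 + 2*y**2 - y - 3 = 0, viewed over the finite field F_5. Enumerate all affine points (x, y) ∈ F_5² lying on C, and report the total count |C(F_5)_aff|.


Affine F_5-points: {(0, 1), (1, 2), (3, 1)}; count = 3.

For each of the 25 pairs (x, y) ∈ F_5², evaluate f(x, y) mod 5. Record the zeros.
  x = 0: [0↦2, 1↦0, 2↦4, 3↦1, 4↦3]  zeros at y ∈ {1}
  x = 1: [0↦1, 1↦4, 2↦0, 3↦1, 4↦4]  zeros at y ∈ {2}
  x = 2: [0↦2, 1↦3, 2↦4, 3↦2, 4↦4]  zeros at y ∈ ∅
  x = 3: [0↦3, 1↦0, 2↦4, 3↦2, 4↦1]  zeros at y ∈ {1}
  x = 4: [0↦2, 1↦3, 2↦3, 3↦4, 4↦3]  zeros at y ∈ ∅
Collecting zeros: affine points = {(0, 1), (1, 2), (3, 1)}.
Total count |C(F_5)_aff| = 3.


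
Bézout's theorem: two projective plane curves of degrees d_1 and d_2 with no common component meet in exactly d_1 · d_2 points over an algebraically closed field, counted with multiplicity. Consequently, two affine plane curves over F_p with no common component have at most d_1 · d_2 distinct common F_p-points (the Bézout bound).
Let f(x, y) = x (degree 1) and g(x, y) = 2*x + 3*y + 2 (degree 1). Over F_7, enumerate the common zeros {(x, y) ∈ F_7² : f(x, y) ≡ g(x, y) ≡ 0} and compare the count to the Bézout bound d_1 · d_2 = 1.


Common zeros: {(0, 4)}; count = 1; Bézout bound = 1.

deg(f) = 1, deg(g) = 1, so Bézout bound = 1.
Scan x ∈ F_7. For each x, list the y ∈ F_7 with f(x, y) ≡ 0 and those with g(x, y) ≡ 0 (mod 7); the common zeros in that column are the intersection.
  x = 0: f ≡ 0 at y ∈ {0, 1, 2, 3, 4, 5, 6}; g ≡ 0 at y ∈ {4}; common: {4}.
  x = 1: f ≡ 0 at y ∈ ∅; g ≡ 0 at y ∈ {1}; common: ∅.
  x = 2: f ≡ 0 at y ∈ ∅; g ≡ 0 at y ∈ {5}; common: ∅.
  x = 3: f ≡ 0 at y ∈ ∅; g ≡ 0 at y ∈ {2}; common: ∅.
  x = 4: f ≡ 0 at y ∈ ∅; g ≡ 0 at y ∈ {6}; common: ∅.
  x = 5: f ≡ 0 at y ∈ ∅; g ≡ 0 at y ∈ {3}; common: ∅.
  x = 6: f ≡ 0 at y ∈ ∅; g ≡ 0 at y ∈ {0}; common: ∅.
Collecting: common zeros = {(0, 4)}, so the count is 1.
Comparison with the Bézout bound: 1 ≤ 1 = deg(f)·deg(g), as expected for curves with no common component (the bound is attained).


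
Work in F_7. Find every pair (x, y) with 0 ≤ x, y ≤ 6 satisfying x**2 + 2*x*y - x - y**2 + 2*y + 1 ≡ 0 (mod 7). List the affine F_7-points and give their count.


Affine F_7-points: {(0, 4), (0, 5), (3, 0), (3, 1), (5, 0), (5, 5)}; count = 6.

For each of the 49 pairs (x, y) ∈ F_7², evaluate f(x, y) mod 7. Record the zeros.
  x = 0: [0↦1, 1↦2, 2↦1, 3↦5, 4↦0, 5↦0, 6↦5]  zeros at y ∈ {4, 5}
  x = 1: [0↦1, 1↦4, 2↦5, 3↦4, 4↦1, 5↦3, 6↦3]  zeros at y ∈ ∅
  x = 2: [0↦3, 1↦1, 2↦4, 3↦5, 4↦4, 5↦1, 6↦3]  zeros at y ∈ ∅
  x = 3: [0↦0, 1↦0, 2↦5, 3↦1, 4↦2, 5↦1, 6↦5]  zeros at y ∈ {0, 1}
  x = 4: [0↦6, 1↦1, 2↦1, 3↦6, 4↦2, 5↦3, 6↦2]  zeros at y ∈ ∅
  x = 5: [0↦0, 1↦4, 2↦6, 3↦6, 4↦4, 5↦0, 6↦1]  zeros at y ∈ {0, 5}
  x = 6: [0↦3, 1↦2, 2↦6, 3↦1, 4↦1, 5↦6, 6↦2]  zeros at y ∈ ∅
Collecting zeros: affine points = {(0, 4), (0, 5), (3, 0), (3, 1), (5, 0), (5, 5)}.
Total count |C(F_7)_aff| = 6.


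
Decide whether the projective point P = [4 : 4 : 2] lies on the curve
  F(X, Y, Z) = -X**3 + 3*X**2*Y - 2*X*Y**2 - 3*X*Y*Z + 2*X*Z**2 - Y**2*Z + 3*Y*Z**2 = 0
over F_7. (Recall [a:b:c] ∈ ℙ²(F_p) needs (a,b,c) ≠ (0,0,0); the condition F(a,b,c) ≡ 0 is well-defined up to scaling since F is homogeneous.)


F(4,4,2) ≡ 1 (mod 7); P is NOT on the curve.

Evaluate F(4, 4, 2) term-by-term (mod 7).
  -X**3 ↦ -1·64·1·1 = -64
  3*X**2*Y ↦ 3·16·4·1 = 192
  -2*X*Y**2 ↦ -2·4·16·1 = -128
  -3*X*Y*Z ↦ -3·4·4·2 = -96
  2*X*Z**2 ↦ 2·4·1·4 = 32
  -Y**2*Z ↦ -1·1·16·2 = -32
  3*Y*Z**2 ↦ 3·1·4·4 = 48
Sum: F(4, 4, 2) = (-64) + (192) + (-128) + (-96) + (32) + (-32) + (48) = -48.
Reducing mod 7: -48 ≡ 1 (mod 7).
Since F(a, b, c) ≡ 1 ≠ 0 (mod 7), P does NOT lie on the curve.


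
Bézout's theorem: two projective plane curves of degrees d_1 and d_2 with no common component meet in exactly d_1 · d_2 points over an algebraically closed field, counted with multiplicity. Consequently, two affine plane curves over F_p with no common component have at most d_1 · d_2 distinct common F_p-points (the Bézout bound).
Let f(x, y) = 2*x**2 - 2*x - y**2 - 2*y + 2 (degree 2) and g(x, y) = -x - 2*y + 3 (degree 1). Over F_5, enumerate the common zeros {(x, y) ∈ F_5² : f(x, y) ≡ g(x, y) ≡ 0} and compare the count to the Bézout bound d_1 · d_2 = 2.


Common zeros: ∅; count = 0; Bézout bound = 2.

deg(f) = 2, deg(g) = 1, so Bézout bound = 2.
Scan x ∈ F_5. For each x, list the y ∈ F_5 with f(x, y) ≡ 0 and those with g(x, y) ≡ 0 (mod 5); the common zeros in that column are the intersection.
  x = 0: f ≡ 0 at y ∈ ∅; g ≡ 0 at y ∈ {4}; common: ∅.
  x = 1: f ≡ 0 at y ∈ ∅; g ≡ 0 at y ∈ {1}; common: ∅.
  x = 2: f ≡ 0 at y ∈ ∅; g ≡ 0 at y ∈ {3}; common: ∅.
  x = 3: f ≡ 0 at y ∈ {4}; g ≡ 0 at y ∈ {0}; common: ∅.
  x = 4: f ≡ 0 at y ∈ ∅; g ≡ 0 at y ∈ {2}; common: ∅.
Collecting: common zeros = ∅, so the count is 0.
Comparison with the Bézout bound: 0 ≤ 2 = deg(f)·deg(g), as expected for curves with no common component (the affine F_5-count falls short of the bound because intersections may lie at infinity, over extension fields, or carry multiplicity).


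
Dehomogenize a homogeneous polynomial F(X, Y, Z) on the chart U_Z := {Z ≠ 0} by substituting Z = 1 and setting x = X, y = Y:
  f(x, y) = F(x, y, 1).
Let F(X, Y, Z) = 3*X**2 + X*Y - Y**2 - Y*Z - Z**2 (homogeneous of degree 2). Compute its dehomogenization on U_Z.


f(x, y) = 3*x**2 + x*y - y**2 - y - 1

On U_Z we set Z = 1. Each monomial c·X^i·Y^j·Z^k in F becomes c·x^i·y^j·1^k = c·x^i·y^j.
Substituting Z = 1: F(X, Y, 1) = 3*x**2 + x*y - y**2 - y - 1.
Note: deg(f) ≤ deg(F) = 2; strict inequality happens when F is divisible by Z (lost terms).


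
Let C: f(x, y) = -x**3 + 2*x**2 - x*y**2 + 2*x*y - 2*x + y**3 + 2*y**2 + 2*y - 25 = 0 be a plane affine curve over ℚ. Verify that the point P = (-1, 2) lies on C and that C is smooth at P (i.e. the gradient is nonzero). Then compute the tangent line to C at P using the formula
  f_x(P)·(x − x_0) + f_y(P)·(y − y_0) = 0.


Tangent line at P: -9*x + 24*y - 57 = 0.

Step 1: f(-1, 2) = 0, so P lies on C.
Step 2: partial derivatives
  f_x(x, y) = -3*x**2 + 4*x - y**2 + 2*y - 2, f_y(x, y) = -2*x*y + 2*x + 3*y**2 + 4*y + 2.
  f_x(P) = -9, f_y(P) = 24 (gradient nonzero, so P is smooth).
Step 3: tangent line at P: -9·(x − -1) + 24·(y − 2) = 0.
Expanding: -9*x + 24*y - 57 = 0.


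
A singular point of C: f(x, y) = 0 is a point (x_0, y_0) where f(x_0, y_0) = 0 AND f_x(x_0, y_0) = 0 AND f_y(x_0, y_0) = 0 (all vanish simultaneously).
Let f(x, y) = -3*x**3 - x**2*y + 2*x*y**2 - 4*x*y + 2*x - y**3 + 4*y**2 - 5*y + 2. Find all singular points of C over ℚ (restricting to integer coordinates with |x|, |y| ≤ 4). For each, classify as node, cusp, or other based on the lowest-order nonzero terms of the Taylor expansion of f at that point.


Singular points: {(0, 1)}; classification: node.

Compute partial derivatives:
  f_x = -9*x**2 - 2*x*y + 2*y**2 - 4*y + 2.
  f_y = -x**2 + 4*x*y - 4*x - 3*y**2 + 8*y - 5.
Scan x_0 ∈ {−4, ..., 4}. For each x_0, f_y(x_0, y) is a polynomial in y; find its integer roots y ∈ {−4, ..., 4}, then test f_x and f at those candidates.
  x = -4: f_y(-4, y) = -3*y**2 - 8*y - 5; vanishes at y ∈ {-1}. (-4, -1): f_x = -144 ≠ 0.
  x = -3: f_y(-3, y) = -3*y**2 - 4*y - 2; no integer root y with |y| ≤ 4.
  x = -2: f_y(-2, y) = -3*y**2 - 1; no integer root y with |y| ≤ 4.
  x = -1: f_y(-1, y) = -3*y**2 + 4*y - 2; no integer root y with |y| ≤ 4.
  x = 0: f_y(0, y) = -3*y**2 + 8*y - 5; vanishes at y ∈ {1}. (0, 1): f_x = 0, f = 0 — SINGULAR.
  x = 1: f_y(1, y) = -3*y**2 + 12*y - 10; no integer root y with |y| ≤ 4.
  x = 2: f_y(2, y) = -3*y**2 + 16*y - 17; no integer root y with |y| ≤ 4.
  x = 3: f_y(3, y) = -3*y**2 + 20*y - 26; no integer root y with |y| ≤ 4.
  x = 4: f_y(4, y) = -3*y**2 + 24*y - 37; no integer root y with |y| ≤ 4.
Only singular point on the grid: (0, 1).
Classify: substitute x = 0 + u, y = 1 + v and expand: f = -3*u**3 - u**2*v - u**2 + 2*u*v**2 - v**3 + v**2.
No constant or linear terms (consistent with a singular point). Quadratic part: -u**2 + v**2. Cubic part: -3*u**3 - u**2*v + 2*u*v**2 - v**3.
The quadratic part v**2 - u**2 = (v − u)(v + u) splits into two distinct linear factors, so there are two distinct tangent lines y − 1 = ±(x − 0) — this is a node (ordinary double point).
Classification: node.


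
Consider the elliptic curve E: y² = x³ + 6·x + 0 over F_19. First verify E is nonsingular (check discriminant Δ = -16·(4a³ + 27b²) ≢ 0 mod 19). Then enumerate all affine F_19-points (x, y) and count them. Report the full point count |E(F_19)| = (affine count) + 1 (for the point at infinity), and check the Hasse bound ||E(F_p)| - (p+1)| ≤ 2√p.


Affine points = {(0, 0), (1, 8), (1, 11), (2, 1), (2, 18), (3, 8), (3, 11), (6, 9), (6, 10), (7, 9), (7, 10), (8, 3), (8, 16), (9, 2), (9, 17), (14, 4), (14, 15), (15, 8), (15, 11)}; affine count = 19; |E(F_19)| = 20.

Discriminant check: Δ ∝ 4a³ + 27b² = 4·6³ + 27·0² = 4·216 + 27·0 ≡ 9 (mod 19). Nonzero ⇒ E is nonsingular.
For each x ∈ F_19, compute rhs = x³ + 6·x + 0 mod 19, then count y ∈ F_19 with y² ≡ rhs.
  x = 0: rhs = 0, matching y values: 0 (1 points).
  x = 1: rhs = 7, matching y values: 8, 11 (2 points).
  x = 2: rhs = 1, matching y values: 1, 18 (2 points).
  x = 3: rhs = 7, matching y values: 8, 11 (2 points).
  x = 4: rhs = 12, matching y values: none (0 points).
  x = 5: rhs = 3, matching y values: none (0 points).
  x = 6: rhs = 5, matching y values: 9, 10 (2 points).
  x = 7: rhs = 5, matching y values: 9, 10 (2 points).
  x = 8: rhs = 9, matching y values: 3, 16 (2 points).
  x = 9: rhs = 4, matching y values: 2, 17 (2 points).
  x = 10: rhs = 15, matching y values: none (0 points).
  x = 11: rhs = 10, matching y values: none (0 points).
  x = 12: rhs = 14, matching y values: none (0 points).
  x = 13: rhs = 14, matching y values: none (0 points).
  x = 14: rhs = 16, matching y values: 4, 15 (2 points).
  x = 15: rhs = 7, matching y values: 8, 11 (2 points).
  x = 16: rhs = 12, matching y values: none (0 points).
  x = 17: rhs = 18, matching y values: none (0 points).
  x = 18: rhs = 12, matching y values: none (0 points).
Total affine count: 19.
Full point count |E(F_19)| = 19 + 1 = 20.
Hasse bound: |20 − (19+1)| = |0| = 0 ≤ 2√19 ≈ 8.7178 ✓.


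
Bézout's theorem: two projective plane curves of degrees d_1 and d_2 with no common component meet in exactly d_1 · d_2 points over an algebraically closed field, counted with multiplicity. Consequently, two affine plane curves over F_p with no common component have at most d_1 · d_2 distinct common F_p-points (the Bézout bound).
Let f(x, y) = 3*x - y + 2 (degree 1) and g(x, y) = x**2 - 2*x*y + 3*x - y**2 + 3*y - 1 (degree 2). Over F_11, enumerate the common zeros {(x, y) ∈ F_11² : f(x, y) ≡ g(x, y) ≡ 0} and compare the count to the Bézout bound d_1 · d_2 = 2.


Common zeros: ∅; count = 0; Bézout bound = 2.

deg(f) = 1, deg(g) = 2, so Bézout bound = 2.
Scan x ∈ F_11. For each x, list the y ∈ F_11 with f(x, y) ≡ 0 and those with g(x, y) ≡ 0 (mod 11); the common zeros in that column are the intersection.
  x = 0: f ≡ 0 at y ∈ {2}; g ≡ 0 at y ∈ {5, 9}; common: ∅.
  x = 1: f ≡ 0 at y ∈ {5}; g ≡ 0 at y ∈ ∅; common: ∅.
  x = 2: f ≡ 0 at y ∈ {8}; g ≡ 0 at y ∈ {4, 6}; common: ∅.
  x = 3: f ≡ 0 at y ∈ {0}; g ≡ 0 at y ∈ {4}; common: ∅.
  x = 4: f ≡ 0 at y ∈ {3}; g ≡ 0 at y ∈ {8, 9}; common: ∅.
  x = 5: f ≡ 0 at y ∈ {6}; g ≡ 0 at y ∈ ∅; common: ∅.
  x = 6: f ≡ 0 at y ∈ {9}; g ≡ 0 at y ∈ ∅; common: ∅.
  x = 7: f ≡ 0 at y ∈ {1}; g ≡ 0 at y ∈ {5, 6}; common: ∅.
  x = 8: f ≡ 0 at y ∈ {4}; g ≡ 0 at y ∈ {10}; common: ∅.
  x = 9: f ≡ 0 at y ∈ {7}; g ≡ 0 at y ∈ {8, 10}; common: ∅.
  x = 10: f ≡ 0 at y ∈ {10}; g ≡ 0 at y ∈ ∅; common: ∅.
Collecting: common zeros = ∅, so the count is 0.
Comparison with the Bézout bound: 0 ≤ 2 = deg(f)·deg(g), as expected for curves with no common component (the affine F_11-count falls short of the bound because intersections may lie at infinity, over extension fields, or carry multiplicity).


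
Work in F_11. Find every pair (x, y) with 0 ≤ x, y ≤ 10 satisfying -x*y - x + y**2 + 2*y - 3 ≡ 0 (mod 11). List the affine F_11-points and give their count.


Affine F_11-points: {(0, 1), (0, 8), (2, 4), (2, 7), (3, 3), (3, 9), (8, 0), (8, 6), (9, 2), (9, 5)}; count = 10.

For each of the 121 pairs (x, y) ∈ F_11², evaluate f(x, y) mod 11. Record the zeros.
  x = 0: [0↦8, 1↦0, 2↦5, 3↦1, 4↦10, 5↦10, 6↦1, 7↦5, 8↦0, 9↦8, 10↦7]  zeros at y ∈ {1, 8}
  x = 1: [0↦7, 1↦9, 2↦2, 3↦8, 4↦5, 5↦4, 6↦5, 7↦8, 8↦2, 9↦9, 10↦7]  zeros at y ∈ ∅
  x = 2: [0↦6, 1↦7, 2↦10, 3↦4, 4↦0, 5↦9, 6↦9, 7↦0, 8↦4, 9↦10, 10↦7]  zeros at y ∈ {4, 7}
  x = 3: [0↦5, 1↦5, 2↦7, 3↦0, 4↦6, 5↦3, 6↦2, 7↦3, 8↦6, 9↦0, 10↦7]  zeros at y ∈ {3, 9}
  x = 4: [0↦4, 1↦3, 2↦4, 3↦7, 4↦1, 5↦8, 6↦6, 7↦6, 8↦8, 9↦1, 10↦7]  zeros at y ∈ ∅
  x = 5: [0↦3, 1↦1, 2↦1, 3↦3, 4↦7, 5↦2, 6↦10, 7↦9, 8↦10, 9↦2, 10↦7]  zeros at y ∈ ∅
  x = 6: [0↦2, 1↦10, 2↦9, 3↦10, 4↦2, 5↦7, 6↦3, 7↦1, 8↦1, 9↦3, 10↦7]  zeros at y ∈ ∅
  x = 7: [0↦1, 1↦8, 2↦6, 3↦6, 4↦8, 5↦1, 6↦7, 7↦4, 8↦3, 9↦4, 10↦7]  zeros at y ∈ ∅
  x = 8: [0↦0, 1↦6, 2↦3, 3↦2, 4↦3, 5↦6, 6↦0, 7↦7, 8↦5, 9↦5, 10↦7]  zeros at y ∈ {0, 6}
  x = 9: [0↦10, 1↦4, 2↦0, 3↦9, 4↦9, 5↦0, 6↦4, 7↦10, 8↦7, 9↦6, 10↦7]  zeros at y ∈ {2, 5}
  x = 10: [0↦9, 1↦2, 2↦8, 3↦5, 4↦4, 5↦5, 6↦8, 7↦2, 8↦9, 9↦7, 10↦7]  zeros at y ∈ ∅
Collecting zeros: affine points = {(0, 1), (0, 8), (2, 4), (2, 7), (3, 3), (3, 9), (8, 0), (8, 6), (9, 2), (9, 5)}.
Total count |C(F_11)_aff| = 10.


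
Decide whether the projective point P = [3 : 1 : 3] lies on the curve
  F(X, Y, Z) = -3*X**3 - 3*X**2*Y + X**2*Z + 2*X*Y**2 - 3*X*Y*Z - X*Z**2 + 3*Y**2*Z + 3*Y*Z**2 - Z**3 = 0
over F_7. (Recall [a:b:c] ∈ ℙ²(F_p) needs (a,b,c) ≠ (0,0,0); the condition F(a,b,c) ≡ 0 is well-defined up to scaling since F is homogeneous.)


F(3,1,3) ≡ 6 (mod 7); P is NOT on the curve.

Evaluate F(3, 1, 3) term-by-term (mod 7).
  -3*X**3 ↦ -3·27·1·1 = -81
  -3*X**2*Y ↦ -3·9·1·1 = -27
  X**2*Z ↦ 1·9·1·3 = 27
  2*X*Y**2 ↦ 2·3·1·1 = 6
  -3*X*Y*Z ↦ -3·3·1·3 = -27
  -X*Z**2 ↦ -1·3·1·9 = -27
  3*Y**2*Z ↦ 3·1·1·3 = 9
  3*Y*Z**2 ↦ 3·1·1·9 = 27
  -Z**3 ↦ -1·1·1·27 = -27
Sum: F(3, 1, 3) = (-81) + (-27) + (27) + (6) + (-27) + (-27) + (9) + (27) + (-27) = -120.
Reducing mod 7: -120 ≡ 6 (mod 7).
Since F(a, b, c) ≡ 6 ≠ 0 (mod 7), P does NOT lie on the curve.


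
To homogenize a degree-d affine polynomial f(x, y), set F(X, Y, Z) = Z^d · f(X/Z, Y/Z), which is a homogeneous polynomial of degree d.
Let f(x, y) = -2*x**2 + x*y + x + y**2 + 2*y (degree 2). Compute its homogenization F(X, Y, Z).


F(X, Y, Z) = -2*X**2 + X*Y + X*Z + Y**2 + 2*Y*Z

deg(f) = 2.
Substitute x = X/Z, y = Y/Z into f, then multiply by Z^2.
  monomial -2·x^2·y^0 ↦ -2·X^2·Y^0·Z^0.
  monomial 1·x^1·y^1 ↦ 1·X^1·Y^1·Z^0.
  monomial 1·x^1·y^0 ↦ 1·X^1·Y^0·Z^1.
  monomial 1·x^0·y^2 ↦ 1·X^0·Y^2·Z^0.
  monomial 2·x^0·y^1 ↦ 2·X^0·Y^1·Z^1.
Collecting: F(X, Y, Z) = -2*X**2 + X*Y + X*Z + Y**2 + 2*Y*Z.


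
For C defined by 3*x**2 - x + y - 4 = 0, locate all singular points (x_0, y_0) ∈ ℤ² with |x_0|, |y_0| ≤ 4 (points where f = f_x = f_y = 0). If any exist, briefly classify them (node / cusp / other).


No singular points in the scanned grid; C is smooth there.

Compute partial derivatives:
  f_x = 6*x - 1.
  f_y = 1.
f_y = 1 is a nonzero constant, so f_y never vanishes: no point (x, y) can satisfy f = f_x = f_y = 0. In particular no (x, y) ∈ {−4, ..., 4}² is singular; the curve is smooth.


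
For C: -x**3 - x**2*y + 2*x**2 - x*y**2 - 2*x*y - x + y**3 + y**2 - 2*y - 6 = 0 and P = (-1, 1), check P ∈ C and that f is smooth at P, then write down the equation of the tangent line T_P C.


Tangent line at P: -9*x + 6*y - 15 = 0.

Step 1: f(-1, 1) = 0, so P lies on C.
Step 2: partial derivatives
  f_x(x, y) = -3*x**2 - 2*x*y + 4*x - y**2 - 2*y - 1, f_y(x, y) = -x**2 - 2*x*y - 2*x + 3*y**2 + 2*y - 2.
  f_x(P) = -9, f_y(P) = 6 (gradient nonzero, so P is smooth).
Step 3: tangent line at P: -9·(x − -1) + 6·(y − 1) = 0.
Expanding: -9*x + 6*y - 15 = 0.


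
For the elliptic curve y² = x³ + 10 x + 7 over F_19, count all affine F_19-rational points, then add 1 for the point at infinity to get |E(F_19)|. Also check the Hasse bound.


Affine points = {(0, 8), (0, 11), (2, 4), (2, 15), (3, 8), (3, 11), (4, 4), (4, 15), (5, 7), (5, 12), (6, 6), (6, 13), (9, 3), (9, 16), (10, 9), (10, 10), (11, 2), (11, 17), (13, 4), (13, 15), (15, 6), (15, 13), (16, 8), (16, 11), (17, 6), (17, 13)}; affine count = 26; |E(F_19)| = 27.

Discriminant check: Δ ∝ 4a³ + 27b² = 4·10³ + 27·7² = 4·1000 + 27·49 ≡ 3 (mod 19). Nonzero ⇒ E is nonsingular.
For each x ∈ F_19, compute rhs = x³ + 10·x + 7 mod 19, then count y ∈ F_19 with y² ≡ rhs.
  x = 0: rhs = 7, matching y values: 8, 11 (2 points).
  x = 1: rhs = 18, matching y values: none (0 points).
  x = 2: rhs = 16, matching y values: 4, 15 (2 points).
  x = 3: rhs = 7, matching y values: 8, 11 (2 points).
  x = 4: rhs = 16, matching y values: 4, 15 (2 points).
  x = 5: rhs = 11, matching y values: 7, 12 (2 points).
  x = 6: rhs = 17, matching y values: 6, 13 (2 points).
  x = 7: rhs = 2, matching y values: none (0 points).
  x = 8: rhs = 10, matching y values: none (0 points).
  x = 9: rhs = 9, matching y values: 3, 16 (2 points).
  x = 10: rhs = 5, matching y values: 9, 10 (2 points).
  x = 11: rhs = 4, matching y values: 2, 17 (2 points).
  x = 12: rhs = 12, matching y values: none (0 points).
  x = 13: rhs = 16, matching y values: 4, 15 (2 points).
  x = 14: rhs = 3, matching y values: none (0 points).
  x = 15: rhs = 17, matching y values: 6, 13 (2 points).
  x = 16: rhs = 7, matching y values: 8, 11 (2 points).
  x = 17: rhs = 17, matching y values: 6, 13 (2 points).
  x = 18: rhs = 15, matching y values: none (0 points).
Total affine count: 26.
Full point count |E(F_19)| = 26 + 1 = 27.
Hasse bound: |27 − (19+1)| = |7| = 7 ≤ 2√19 ≈ 8.7178 ✓.


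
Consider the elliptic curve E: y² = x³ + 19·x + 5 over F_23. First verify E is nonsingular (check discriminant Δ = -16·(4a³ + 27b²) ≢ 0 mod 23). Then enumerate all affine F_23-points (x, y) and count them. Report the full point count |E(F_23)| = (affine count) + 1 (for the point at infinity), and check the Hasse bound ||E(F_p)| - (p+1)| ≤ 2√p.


Affine points = {(1, 5), (1, 18), (5, 8), (5, 15), (6, 6), (6, 17), (8, 5), (8, 18), (9, 10), (9, 13), (11, 2), (11, 21), (12, 11), (12, 12), (14, 5), (14, 18), (15, 10), (15, 13), (16, 9), (16, 14), (19, 7), (19, 16), (20, 6), (20, 17), (22, 10), (22, 13)}; affine count = 26; |E(F_23)| = 27.

Discriminant check: Δ ∝ 4a³ + 27b² = 4·19³ + 27·5² = 4·6859 + 27·25 ≡ 5 (mod 23). Nonzero ⇒ E is nonsingular.
For each x ∈ F_23, compute rhs = x³ + 19·x + 5 mod 23, then count y ∈ F_23 with y² ≡ rhs.
  x = 0: rhs = 5, matching y values: none (0 points).
  x = 1: rhs = 2, matching y values: 5, 18 (2 points).
  x = 2: rhs = 5, matching y values: none (0 points).
  x = 3: rhs = 20, matching y values: none (0 points).
  x = 4: rhs = 7, matching y values: none (0 points).
  x = 5: rhs = 18, matching y values: 8, 15 (2 points).
  x = 6: rhs = 13, matching y values: 6, 17 (2 points).
  x = 7: rhs = 21, matching y values: none (0 points).
  x = 8: rhs = 2, matching y values: 5, 18 (2 points).
  x = 9: rhs = 8, matching y values: 10, 13 (2 points).
  x = 10: rhs = 22, matching y values: none (0 points).
  x = 11: rhs = 4, matching y values: 2, 21 (2 points).
  x = 12: rhs = 6, matching y values: 11, 12 (2 points).
  x = 13: rhs = 11, matching y values: none (0 points).
  x = 14: rhs = 2, matching y values: 5, 18 (2 points).
  x = 15: rhs = 8, matching y values: 10, 13 (2 points).
  x = 16: rhs = 12, matching y values: 9, 14 (2 points).
  x = 17: rhs = 20, matching y values: none (0 points).
  x = 18: rhs = 15, matching y values: none (0 points).
  x = 19: rhs = 3, matching y values: 7, 16 (2 points).
  x = 20: rhs = 13, matching y values: 6, 17 (2 points).
  x = 21: rhs = 5, matching y values: none (0 points).
  x = 22: rhs = 8, matching y values: 10, 13 (2 points).
Total affine count: 26.
Full point count |E(F_23)| = 26 + 1 = 27.
Hasse bound: |27 − (23+1)| = |3| = 3 ≤ 2√23 ≈ 9.5917 ✓.


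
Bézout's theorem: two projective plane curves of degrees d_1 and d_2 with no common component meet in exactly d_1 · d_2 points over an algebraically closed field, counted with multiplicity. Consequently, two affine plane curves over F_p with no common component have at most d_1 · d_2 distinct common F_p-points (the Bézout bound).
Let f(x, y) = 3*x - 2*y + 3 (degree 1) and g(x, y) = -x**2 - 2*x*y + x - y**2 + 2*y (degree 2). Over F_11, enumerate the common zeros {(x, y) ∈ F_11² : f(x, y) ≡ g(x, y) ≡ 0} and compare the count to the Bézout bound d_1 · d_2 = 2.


Common zeros: {(3, 6), (7, 1)}; count = 2; Bézout bound = 2.

deg(f) = 1, deg(g) = 2, so Bézout bound = 2.
Scan x ∈ F_11. For each x, list the y ∈ F_11 with f(x, y) ≡ 0 and those with g(x, y) ≡ 0 (mod 11); the common zeros in that column are the intersection.
  x = 0: f ≡ 0 at y ∈ {7}; g ≡ 0 at y ∈ {0, 2}; common: ∅.
  x = 1: f ≡ 0 at y ∈ {3}; g ≡ 0 at y ∈ {0}; common: ∅.
  x = 2: f ≡ 0 at y ∈ {10}; g ≡ 0 at y ∈ ∅; common: ∅.
  x = 3: f ≡ 0 at y ∈ {6}; g ≡ 0 at y ∈ {1, 6}; common: {6}.
  x = 4: f ≡ 0 at y ∈ {2}; g ≡ 0 at y ∈ ∅; common: ∅.
  x = 5: f ≡ 0 at y ∈ {9}; g ≡ 0 at y ∈ ∅; common: ∅.
  x = 6: f ≡ 0 at y ∈ {5}; g ≡ 0 at y ∈ ∅; common: ∅.
  x = 7: f ≡ 0 at y ∈ {1}; g ≡ 0 at y ∈ {1, 9}; common: {1}.
  x = 8: f ≡ 0 at y ∈ {8}; g ≡ 0 at y ∈ {2, 6}; common: ∅.
  x = 9: f ≡ 0 at y ∈ {4}; g ≡ 0 at y ∈ {8, 9}; common: ∅.
  x = 10: f ≡ 0 at y ∈ {0}; g ≡ 0 at y ∈ ∅; common: ∅.
Collecting: common zeros = {(3, 6), (7, 1)}, so the count is 2.
Comparison with the Bézout bound: 2 ≤ 2 = deg(f)·deg(g), as expected for curves with no common component (the bound is attained).
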